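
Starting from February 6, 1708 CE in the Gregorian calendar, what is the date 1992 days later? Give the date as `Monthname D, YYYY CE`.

July 21, 1713 CE

JDN of February 6, 1708 CE = 2344930.
2344930 + 1992 = 2346922.
JDN 2346922 in the Gregorian calendar is July 21, 1713 CE.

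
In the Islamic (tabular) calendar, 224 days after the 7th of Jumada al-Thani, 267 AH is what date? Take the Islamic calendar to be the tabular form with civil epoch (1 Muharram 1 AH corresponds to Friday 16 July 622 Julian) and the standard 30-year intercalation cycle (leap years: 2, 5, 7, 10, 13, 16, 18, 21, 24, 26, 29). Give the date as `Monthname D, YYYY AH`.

Muharram 25, 268 AH

JDN of the 7th of Jumada al-Thani, 267 AH = 2042856.
2042856 + 224 = 2043080.
JDN 2043080 in the tabular Islamic calendar is Muharram 25, 268 AH.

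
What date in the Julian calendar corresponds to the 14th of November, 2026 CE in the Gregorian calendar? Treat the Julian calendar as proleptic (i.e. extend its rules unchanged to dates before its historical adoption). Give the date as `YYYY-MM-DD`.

For dates in this range the Gregorian date is 13 days ahead of the Julian.
14 November 2026 Gregorian − 13 days → 1 November 2026 Julian.

2026-11-01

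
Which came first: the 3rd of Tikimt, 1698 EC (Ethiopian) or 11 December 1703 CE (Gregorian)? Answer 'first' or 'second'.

First date → JDN 2344082; second date → JDN 2343412.
JDN 2343412 < JDN 2344082, so the second date is earlier.

second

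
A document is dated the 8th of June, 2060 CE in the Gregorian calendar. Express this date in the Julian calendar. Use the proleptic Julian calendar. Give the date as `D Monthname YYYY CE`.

26 May 2060 CE

For dates in this range the Gregorian date is 13 days ahead of the Julian.
8 June 2060 Gregorian − 13 days → 26 May 2060 Julian.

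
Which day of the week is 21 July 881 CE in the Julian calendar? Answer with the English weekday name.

Friday

This is JDN 2043045 (25 July 881 Gregorian).
JDN 2043045 mod 7 = 4, and JDN 0 was a Monday, so this is a Friday.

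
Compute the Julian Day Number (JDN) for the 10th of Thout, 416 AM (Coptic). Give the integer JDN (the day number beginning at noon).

In the proleptic Gregorian calendar the same day is 11 September 699.
JDN 2299161 is 15 October 1582 CE (Gregorian); the target day is −322543 days from there, so JDN = 1976618.

1976618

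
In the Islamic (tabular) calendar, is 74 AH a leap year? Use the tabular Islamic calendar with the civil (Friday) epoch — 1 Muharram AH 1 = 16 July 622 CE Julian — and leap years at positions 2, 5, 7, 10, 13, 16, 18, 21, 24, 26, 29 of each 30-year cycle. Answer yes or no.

Year 74 AH is year 14 of its 30-year cycle; leap positions are 2, 5, 7, 10, 13, 16, 18, 21, 24, 26, 29, so it is a common year (354 days).

no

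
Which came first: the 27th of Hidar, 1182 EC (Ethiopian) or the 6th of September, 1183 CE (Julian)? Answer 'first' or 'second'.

second

Converting both to JDN: 2155667 vs 2153397; the smaller is the second.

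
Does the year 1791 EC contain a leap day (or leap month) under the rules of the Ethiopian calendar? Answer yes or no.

1791 mod 4 = 3; in the Ethiopian calendar a year is leap when year mod 4 = 3, so it is a leap year.

yes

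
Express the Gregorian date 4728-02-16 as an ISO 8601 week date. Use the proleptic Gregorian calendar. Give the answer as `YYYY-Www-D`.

4728-W07-4

The weekday is Thursday (ISO weekday 4).
That Thursday belongs to ISO week 7 of ISO year 4728.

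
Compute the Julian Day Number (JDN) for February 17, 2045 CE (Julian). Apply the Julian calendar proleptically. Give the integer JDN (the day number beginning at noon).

2468042

Equivalently 2 March 2045 (Gregorian).
JDN 2400001 is 17 November 1858 CE (Gregorian), MJD 0; the target day is +68041 days from there, so JDN = 2468042.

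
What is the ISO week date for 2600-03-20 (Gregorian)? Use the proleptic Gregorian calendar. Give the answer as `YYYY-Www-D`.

2600-W12-4

The weekday is Thursday (ISO weekday 4).
That Thursday belongs to ISO week 12 of ISO year 2600.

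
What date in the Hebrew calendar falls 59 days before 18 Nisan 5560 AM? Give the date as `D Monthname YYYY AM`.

18 Shevat 5560 AM

Counting 59 days back from JDN 2378599 reaches JDN 2378540, which is 18 Shevat 5560 AM.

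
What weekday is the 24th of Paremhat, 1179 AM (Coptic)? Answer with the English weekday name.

Sunday

Equivalently 29 March 1463 Gregorian, JDN 2255497.
JDN 2255497 mod 7 = 6, and JDN 0 was a Monday, so this is a Sunday.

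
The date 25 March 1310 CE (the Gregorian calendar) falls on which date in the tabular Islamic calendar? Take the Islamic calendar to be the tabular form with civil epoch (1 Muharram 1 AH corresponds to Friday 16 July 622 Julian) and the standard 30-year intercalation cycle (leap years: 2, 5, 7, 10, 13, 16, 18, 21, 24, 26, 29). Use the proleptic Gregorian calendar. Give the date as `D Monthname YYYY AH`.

Both dates share Julian Day Number 2199611; in the tabular Islamic calendar that is 14 Shawwal 709 AH.

14 Shawwal 709 AH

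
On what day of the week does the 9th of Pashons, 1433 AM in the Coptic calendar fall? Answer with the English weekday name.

Saturday

This is JDN 2348316 (15 May 1717 Gregorian).
JDN 2348316 mod 7 = 5, and JDN 0 was a Monday, so this is a Saturday.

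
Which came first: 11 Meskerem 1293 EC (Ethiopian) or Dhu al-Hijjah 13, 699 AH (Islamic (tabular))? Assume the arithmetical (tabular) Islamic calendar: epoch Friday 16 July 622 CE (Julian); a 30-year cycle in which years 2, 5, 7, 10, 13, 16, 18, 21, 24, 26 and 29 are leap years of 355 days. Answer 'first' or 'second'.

second

The two dates have Julian Day Numbers 2196134 and 2196125 respectively.
Since 2196125 < 2196134, the second date comes first.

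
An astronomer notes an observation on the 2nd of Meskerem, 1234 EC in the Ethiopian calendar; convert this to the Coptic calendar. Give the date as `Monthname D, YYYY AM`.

The source date corresponds to 6 September 1241 in the proleptic Gregorian calendar (JDN 2174575).
That day falls on 2 Thout 958 AM in the Coptic calendar.

Thout 2, 958 AM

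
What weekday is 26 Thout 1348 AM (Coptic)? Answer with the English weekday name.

Saturday

In the Gregorian calendar this is 4 October 1631 (JDN 2317047).
JDN 2317047 mod 7 = 5, and JDN 0 was a Monday, so this is a Saturday.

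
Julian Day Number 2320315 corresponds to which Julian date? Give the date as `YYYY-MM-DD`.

1640-09-04

The Gregorian equivalent of JDN 2320315 is 14 September 1640.
In the Julian calendar that day is 1640-09-04.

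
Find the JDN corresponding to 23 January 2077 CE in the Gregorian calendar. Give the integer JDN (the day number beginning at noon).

JDN 2451545 is 1 January 2000 CE (Gregorian); the target day is +28147 days from there, so JDN = 2479692.

2479692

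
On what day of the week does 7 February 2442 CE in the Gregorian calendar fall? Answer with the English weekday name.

2613020 ≡ 4 (mod 7); counting from Monday = 0 gives Friday.

Friday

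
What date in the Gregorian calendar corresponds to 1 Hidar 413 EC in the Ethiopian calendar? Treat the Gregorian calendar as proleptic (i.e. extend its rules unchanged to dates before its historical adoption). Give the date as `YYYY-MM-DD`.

0420-10-29

Both dates share Julian Day Number 1874764; in the Gregorian calendar that is 29 October 420 CE.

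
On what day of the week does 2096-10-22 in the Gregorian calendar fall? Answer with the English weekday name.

2486904 ≡ 0 (mod 7); counting from Monday = 0 gives Monday.

Monday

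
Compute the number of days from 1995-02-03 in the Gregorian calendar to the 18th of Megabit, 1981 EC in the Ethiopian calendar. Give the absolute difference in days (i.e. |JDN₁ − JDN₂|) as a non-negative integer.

2139

JDN of the first date = 2449752.
JDN of the second date = 2447613.
|2447613 − 2449752| = 2139.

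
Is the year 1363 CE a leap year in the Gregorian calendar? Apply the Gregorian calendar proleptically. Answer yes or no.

1363 is not divisible by 4, so it is a common year.

no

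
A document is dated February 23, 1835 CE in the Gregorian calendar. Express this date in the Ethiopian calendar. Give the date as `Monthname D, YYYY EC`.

Yekatit 17, 1827 EC

Julian Day Number of the source date = 2391333.
Converting JDN 2391333 to the Ethiopian calendar gives 17 Yekatit 1827 EC.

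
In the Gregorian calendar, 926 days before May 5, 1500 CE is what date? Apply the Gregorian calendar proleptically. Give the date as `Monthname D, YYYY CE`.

Counting 926 days back from JDN 2269048 reaches JDN 2268122, which is October 21, 1497 CE.

October 21, 1497 CE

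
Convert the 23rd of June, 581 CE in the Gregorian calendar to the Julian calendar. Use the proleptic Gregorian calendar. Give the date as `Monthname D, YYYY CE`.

The Julian–Gregorian offset here is 2 days (Julian trailing).
23 June 581 Gregorian − 2 days → 21 June 581 Julian.

June 21, 581 CE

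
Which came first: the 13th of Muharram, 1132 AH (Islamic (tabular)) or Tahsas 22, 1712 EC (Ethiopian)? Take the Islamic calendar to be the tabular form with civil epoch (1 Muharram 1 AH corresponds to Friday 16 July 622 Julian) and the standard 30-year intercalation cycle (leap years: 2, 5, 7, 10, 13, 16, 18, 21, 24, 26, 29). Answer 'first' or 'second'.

first

Converting both to JDN: 2349241 vs 2349275; the smaller is the first.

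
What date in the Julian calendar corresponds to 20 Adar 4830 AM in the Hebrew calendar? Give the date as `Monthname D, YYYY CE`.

The source date corresponds to 12 March 1070 in the proleptic Gregorian calendar (JDN 2111940).
That day falls on 6 March 1070 CE in the Julian calendar.

March 6, 1070 CE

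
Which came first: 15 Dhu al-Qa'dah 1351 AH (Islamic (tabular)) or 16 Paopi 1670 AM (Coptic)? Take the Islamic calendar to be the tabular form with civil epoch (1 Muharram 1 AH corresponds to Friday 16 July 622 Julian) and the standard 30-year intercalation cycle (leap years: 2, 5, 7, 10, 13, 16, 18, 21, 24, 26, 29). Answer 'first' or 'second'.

Converting both to JDN: 2427144 vs 2434677; the smaller is the first.

first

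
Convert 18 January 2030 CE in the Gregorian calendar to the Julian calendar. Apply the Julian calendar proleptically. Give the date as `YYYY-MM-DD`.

For dates in this range the Gregorian date is 13 days ahead of the Julian.
18 January 2030 Gregorian − 13 days → 5 January 2030 Julian.

2030-01-05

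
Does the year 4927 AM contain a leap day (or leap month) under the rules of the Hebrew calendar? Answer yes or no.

Hebrew year 4927 is year 6 of its 19-year Metonic cycle; leap years are at positions 3, 6, 8, 11, 14, 17, 19, so it is a leap year (13 months).

yes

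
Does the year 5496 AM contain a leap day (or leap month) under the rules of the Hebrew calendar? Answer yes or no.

Hebrew year 5496 is year 5 of its 19-year Metonic cycle; leap years are at positions 3, 6, 8, 11, 14, 17, 19, so it is a common year (12 months).

no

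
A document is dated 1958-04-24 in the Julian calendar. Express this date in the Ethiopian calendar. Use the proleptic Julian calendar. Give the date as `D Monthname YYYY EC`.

Both dates share Julian Day Number 2436331; in the Ethiopian calendar that is 29 Miyazya 1950 EC.

29 Miyazya 1950 EC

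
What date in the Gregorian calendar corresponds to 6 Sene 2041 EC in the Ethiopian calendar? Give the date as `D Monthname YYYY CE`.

Julian Day Number of the source date = 2469606.
Converting JDN 2469606 to the Gregorian calendar gives 13 June 2049 CE.

13 June 2049 CE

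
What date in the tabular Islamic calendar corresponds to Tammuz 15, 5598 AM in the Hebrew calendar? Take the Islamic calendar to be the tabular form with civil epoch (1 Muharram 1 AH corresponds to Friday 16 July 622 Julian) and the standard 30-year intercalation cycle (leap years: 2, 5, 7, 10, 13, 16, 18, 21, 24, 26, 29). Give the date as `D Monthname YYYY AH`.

15 Rabi' al-Thani 1254 AH

Both dates share Julian Day Number 2392564; in the tabular Islamic calendar that is 15 Rabi' al-Thani 1254 AH.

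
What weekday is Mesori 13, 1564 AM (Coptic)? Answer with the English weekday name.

In the Gregorian calendar this is 18 August 1848 (JDN 2396258).
Since JDN mod 7 = 4 (0 = Monday), the day is Friday.

Friday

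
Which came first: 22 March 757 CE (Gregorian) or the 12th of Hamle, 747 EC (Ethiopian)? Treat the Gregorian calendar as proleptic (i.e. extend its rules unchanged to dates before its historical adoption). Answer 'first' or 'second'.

second

First date → JDN 1997629; second date → JDN 1997008.
JDN 1997008 < JDN 1997629, so the second date is earlier.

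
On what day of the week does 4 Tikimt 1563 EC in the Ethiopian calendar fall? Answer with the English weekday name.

Sunday

Equivalently 11 October 1570 Gregorian, JDN 2294774.
JDN 2294774 mod 7 = 6, and JDN 0 was a Monday, so this is a Sunday.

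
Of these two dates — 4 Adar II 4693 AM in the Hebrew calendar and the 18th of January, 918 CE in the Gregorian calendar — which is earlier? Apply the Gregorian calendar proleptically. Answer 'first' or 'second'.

second

First date → JDN 2061899; second date → JDN 2056370.
JDN 2056370 < JDN 2061899, so the second date is earlier.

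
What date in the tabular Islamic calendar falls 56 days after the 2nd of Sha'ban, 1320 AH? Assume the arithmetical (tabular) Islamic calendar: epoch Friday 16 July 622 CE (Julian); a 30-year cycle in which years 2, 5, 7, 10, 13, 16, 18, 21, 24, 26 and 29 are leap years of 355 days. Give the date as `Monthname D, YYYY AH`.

The starting date is JDN 2416058; 2416058 + 56 = 2416114.
JDN 2416114 corresponds to Ramadan 29, 1320 AH.

Ramadan 29, 1320 AH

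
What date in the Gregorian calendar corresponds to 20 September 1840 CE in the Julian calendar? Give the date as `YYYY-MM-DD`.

1840-10-02

At this point the Julian calendar is 12 days behind the Gregorian.
20 September 1840 Julian + 12 days → 2 October 1840 Gregorian.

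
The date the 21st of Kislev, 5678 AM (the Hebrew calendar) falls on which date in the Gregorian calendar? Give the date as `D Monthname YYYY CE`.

Both dates share Julian Day Number 2421569; in the Gregorian calendar that is 6 December 1917 CE.

6 December 1917 CE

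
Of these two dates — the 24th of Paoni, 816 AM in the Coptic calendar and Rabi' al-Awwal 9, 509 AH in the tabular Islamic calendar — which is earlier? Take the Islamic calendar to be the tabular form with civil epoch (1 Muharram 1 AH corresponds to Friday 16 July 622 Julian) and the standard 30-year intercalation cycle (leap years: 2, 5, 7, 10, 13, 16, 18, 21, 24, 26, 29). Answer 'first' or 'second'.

The two dates have Julian Day Numbers 2123002 and 2128525 respectively.
Since 2123002 < 2128525, the first date comes first.

first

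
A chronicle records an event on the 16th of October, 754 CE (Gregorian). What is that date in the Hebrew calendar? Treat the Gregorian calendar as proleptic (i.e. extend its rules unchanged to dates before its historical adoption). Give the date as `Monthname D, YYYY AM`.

Julian Day Number of the source date = 1996741.
Converting JDN 1996741 to the Hebrew calendar gives 20 Tishrei 4515 AM.

Tishrei 20, 4515 AM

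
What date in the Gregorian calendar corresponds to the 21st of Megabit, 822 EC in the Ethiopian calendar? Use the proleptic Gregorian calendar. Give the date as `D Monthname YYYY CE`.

21 March 830 CE

Both dates share Julian Day Number 2024291; in the Gregorian calendar that is 21 March 830 CE.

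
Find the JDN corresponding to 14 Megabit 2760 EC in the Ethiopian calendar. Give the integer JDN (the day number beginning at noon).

2732139

Equivalently 29 March 2768 (Gregorian).
JDN 2400001 is 17 November 1858 CE (Gregorian), MJD 0; the target day is +332138 days from there, so JDN = 2732139.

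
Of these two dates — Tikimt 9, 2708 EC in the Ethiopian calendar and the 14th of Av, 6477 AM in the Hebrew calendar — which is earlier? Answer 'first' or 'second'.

first

The two dates have Julian Day Numbers 2712991 and 2713649 respectively.
Since 2712991 < 2713649, the first date comes first.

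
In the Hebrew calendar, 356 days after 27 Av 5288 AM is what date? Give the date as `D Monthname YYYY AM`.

The starting date is JDN 2279384; 2279384 + 356 = 2279740.
JDN 2279740 corresponds to 28 Av 5289 AM.

28 Av 5289 AM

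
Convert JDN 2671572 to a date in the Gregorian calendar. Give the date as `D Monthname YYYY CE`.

1 June 2602 CE

JDN 2451545 is 1 Jan 2000; 2671572 is +220027 days from there.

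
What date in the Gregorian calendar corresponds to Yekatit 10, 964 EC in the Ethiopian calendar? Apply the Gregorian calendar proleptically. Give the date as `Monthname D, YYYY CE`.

February 10, 972 CE

Julian Day Number of the source date = 2076116.
Converting JDN 2076116 to the Gregorian calendar gives 10 February 972 CE.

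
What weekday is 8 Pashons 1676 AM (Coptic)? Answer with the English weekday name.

Equivalently 16 May 1960 Gregorian, JDN 2437071.
Since JDN mod 7 = 0 (0 = Monday), the day is Monday.

Monday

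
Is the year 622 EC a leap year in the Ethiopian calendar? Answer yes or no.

622 mod 4 = 2; in the Ethiopian calendar a year is leap when year mod 4 = 3, so it is a common year.

no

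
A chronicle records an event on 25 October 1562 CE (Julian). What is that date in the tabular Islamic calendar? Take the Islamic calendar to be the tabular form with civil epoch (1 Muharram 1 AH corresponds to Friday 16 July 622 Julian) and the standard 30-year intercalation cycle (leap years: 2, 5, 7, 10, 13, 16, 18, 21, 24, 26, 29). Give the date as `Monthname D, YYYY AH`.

Safar 26, 970 AH

Julian Day Number of the source date = 2291876.
Converting JDN 2291876 to the tabular Islamic calendar gives 26 Safar 970 AH.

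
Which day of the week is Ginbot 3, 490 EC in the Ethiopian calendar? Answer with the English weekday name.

Tuesday

Equivalently 29 April 498 Gregorian, JDN 1903070.
JDN 1903070 mod 7 = 1, and JDN 0 was a Monday, so this is a Tuesday.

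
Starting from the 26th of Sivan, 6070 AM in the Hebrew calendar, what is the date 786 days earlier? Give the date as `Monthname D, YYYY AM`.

The starting date is JDN 2564945; 2564945 − 786 = 2564159.
JDN 2564159 corresponds to Iyar 8, 6068 AM.

Iyar 8, 6068 AM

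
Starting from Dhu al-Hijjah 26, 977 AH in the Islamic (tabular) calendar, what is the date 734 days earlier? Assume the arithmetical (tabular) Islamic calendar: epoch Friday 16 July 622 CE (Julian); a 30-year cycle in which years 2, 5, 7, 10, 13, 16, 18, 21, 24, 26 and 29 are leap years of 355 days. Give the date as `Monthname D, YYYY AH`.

Dhu al-Hijjah 1, 975 AH

The starting date is JDN 2294652; 2294652 − 734 = 2293918.
JDN 2293918 corresponds to Dhu al-Hijjah 1, 975 AH.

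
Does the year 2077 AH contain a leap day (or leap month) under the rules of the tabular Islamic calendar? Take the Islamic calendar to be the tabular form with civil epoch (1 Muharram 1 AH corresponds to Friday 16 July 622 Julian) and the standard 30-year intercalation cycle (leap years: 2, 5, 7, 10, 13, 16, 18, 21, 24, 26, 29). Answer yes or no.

yes

Year 2077 AH is year 7 of its 30-year cycle; leap positions are 2, 5, 7, 10, 13, 16, 18, 21, 24, 26, 29, so it is a leap year (355 days).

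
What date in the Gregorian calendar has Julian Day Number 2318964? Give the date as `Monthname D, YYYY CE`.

January 2, 1637 CE

Counting from JDN 2299161 = 15 Oct 1582 gives an offset of 19803 days.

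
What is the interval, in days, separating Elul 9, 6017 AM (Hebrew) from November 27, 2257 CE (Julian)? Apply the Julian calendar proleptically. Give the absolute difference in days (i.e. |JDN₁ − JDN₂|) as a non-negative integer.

114

JDN of the first date = 2545644.
JDN of the second date = 2545758.
|2545758 − 2545644| = 114.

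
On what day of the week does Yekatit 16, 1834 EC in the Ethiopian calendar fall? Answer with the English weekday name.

In the Gregorian calendar this is 22 February 1842 (JDN 2393889).
2393889 ≡ 1 (mod 7); counting from Monday = 0 gives Tuesday.

Tuesday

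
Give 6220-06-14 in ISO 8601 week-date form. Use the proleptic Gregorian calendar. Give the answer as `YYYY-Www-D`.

The weekday is Wednesday (ISO weekday 3).
That Wednesday belongs to ISO week 24 of ISO year 6220.

6220-W24-3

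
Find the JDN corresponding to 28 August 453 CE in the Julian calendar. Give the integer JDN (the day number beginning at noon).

In the proleptic Gregorian calendar the same day is 29 August 453.
JDN 2400001 is 17 November 1858 CE (Gregorian), MJD 0; the target day is −513245 days from there, so JDN = 1886756.

1886756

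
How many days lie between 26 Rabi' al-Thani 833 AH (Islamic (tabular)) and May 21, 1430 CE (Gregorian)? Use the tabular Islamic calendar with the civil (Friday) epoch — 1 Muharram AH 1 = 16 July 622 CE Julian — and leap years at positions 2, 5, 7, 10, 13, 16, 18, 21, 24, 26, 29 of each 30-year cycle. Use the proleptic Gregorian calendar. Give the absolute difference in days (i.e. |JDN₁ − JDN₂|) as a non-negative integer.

110

JDN of the first date = 2243387.
JDN of the second date = 2243497.
|2243497 − 2243387| = 110.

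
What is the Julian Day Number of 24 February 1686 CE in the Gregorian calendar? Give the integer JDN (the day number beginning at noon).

JDN 2451545 is 1 January 2000 CE (Gregorian); the target day is −114631 days from there, so JDN = 2336914.

2336914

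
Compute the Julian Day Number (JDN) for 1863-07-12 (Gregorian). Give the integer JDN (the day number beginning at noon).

JDN 2400001 is 17 November 1858 CE (Gregorian), MJD 0; the target day is +1698 days from there, so JDN = 2401699.

2401699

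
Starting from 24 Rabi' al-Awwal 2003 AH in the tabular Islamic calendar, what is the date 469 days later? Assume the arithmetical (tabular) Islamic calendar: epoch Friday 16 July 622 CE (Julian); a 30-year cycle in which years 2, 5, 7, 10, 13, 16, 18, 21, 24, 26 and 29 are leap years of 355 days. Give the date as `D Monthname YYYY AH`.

21 Rajab 2004 AH

Counting 469 days forward from JDN 2657964 reaches JDN 2658433, which is 21 Rajab 2004 AH.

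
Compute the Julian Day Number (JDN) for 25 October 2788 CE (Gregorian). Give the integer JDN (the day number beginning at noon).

JDN 2451545 is 1 January 2000 CE (Gregorian); the target day is +288109 days from there, so JDN = 2739654.

2739654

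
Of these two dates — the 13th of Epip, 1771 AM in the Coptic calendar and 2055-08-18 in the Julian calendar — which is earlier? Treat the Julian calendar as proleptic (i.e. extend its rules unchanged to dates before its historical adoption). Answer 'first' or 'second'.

first

First date → JDN 2471834; second date → JDN 2471876.
JDN 2471834 < JDN 2471876, so the first date is earlier.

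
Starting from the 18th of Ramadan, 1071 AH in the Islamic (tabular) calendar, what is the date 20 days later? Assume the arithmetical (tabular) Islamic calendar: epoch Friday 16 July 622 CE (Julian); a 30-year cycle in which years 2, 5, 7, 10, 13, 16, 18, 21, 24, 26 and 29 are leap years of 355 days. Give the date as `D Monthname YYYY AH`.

Counting 20 days forward from JDN 2327865 reaches JDN 2327885, which is 8 Shawwal 1071 AH.

8 Shawwal 1071 AH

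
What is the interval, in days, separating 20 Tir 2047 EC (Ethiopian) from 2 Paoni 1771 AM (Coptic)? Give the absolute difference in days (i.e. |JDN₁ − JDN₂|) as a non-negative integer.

JDN of the first date = 2471661.
JDN of the second date = 2471793.
|2471793 − 2471661| = 132.

132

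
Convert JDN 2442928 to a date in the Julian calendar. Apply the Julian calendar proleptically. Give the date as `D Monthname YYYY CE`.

16 May 1976 CE

JDN 2442928 is 29 May 1976 in the Gregorian calendar.
In the Julian calendar that day is 16 May 1976 CE.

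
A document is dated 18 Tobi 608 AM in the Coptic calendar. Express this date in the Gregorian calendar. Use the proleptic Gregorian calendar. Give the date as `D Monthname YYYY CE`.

18 January 892 CE

Julian Day Number of the source date = 2046874.
Converting JDN 2046874 to the Gregorian calendar gives 18 January 892 CE.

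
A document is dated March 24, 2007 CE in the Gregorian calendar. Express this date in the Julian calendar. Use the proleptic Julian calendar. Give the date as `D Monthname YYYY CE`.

11 March 2007 CE

The Julian–Gregorian offset here is 13 days (Julian trailing).
24 March 2007 Gregorian − 13 days → 11 March 2007 Julian.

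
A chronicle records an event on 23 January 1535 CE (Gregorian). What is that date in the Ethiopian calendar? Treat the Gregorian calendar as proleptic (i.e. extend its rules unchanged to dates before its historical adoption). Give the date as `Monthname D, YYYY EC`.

Tir 18, 1527 EC

Julian Day Number of the source date = 2281729.
Converting JDN 2281729 to the Ethiopian calendar gives 18 Tir 1527 EC.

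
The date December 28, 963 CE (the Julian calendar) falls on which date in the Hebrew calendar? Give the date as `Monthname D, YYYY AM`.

Tevet 9, 4724 AM

Julian Day Number of the source date = 2073155.
Converting JDN 2073155 to the Hebrew calendar gives 9 Tevet 4724 AM.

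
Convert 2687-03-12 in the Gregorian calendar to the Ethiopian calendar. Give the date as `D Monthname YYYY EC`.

Julian Day Number of the source date = 2702537.
Converting JDN 2702537 to the Ethiopian calendar gives 28 Yekatit 2679 EC.

28 Yekatit 2679 EC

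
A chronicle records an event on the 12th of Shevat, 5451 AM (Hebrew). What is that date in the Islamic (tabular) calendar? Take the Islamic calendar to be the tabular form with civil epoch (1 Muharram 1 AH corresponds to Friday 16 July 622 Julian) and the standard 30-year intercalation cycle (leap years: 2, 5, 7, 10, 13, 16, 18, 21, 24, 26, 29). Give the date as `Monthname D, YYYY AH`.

Julian Day Number of the source date = 2338697.
Converting JDN 2338697 to the tabular Islamic calendar gives 11 Rabi' al-Thani 1102 AH.

Rabi' al-Thani 11, 1102 AH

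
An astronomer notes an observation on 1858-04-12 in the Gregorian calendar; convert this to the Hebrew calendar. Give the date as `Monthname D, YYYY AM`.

Nisan 28, 5618 AM

Both dates share Julian Day Number 2399782; in the Hebrew calendar that is 28 Nisan 5618 AM.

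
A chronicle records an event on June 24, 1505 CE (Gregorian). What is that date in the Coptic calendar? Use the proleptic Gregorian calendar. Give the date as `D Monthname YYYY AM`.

20 Paoni 1221 AM

Both dates share Julian Day Number 2270924; in the Coptic calendar that is 20 Paoni 1221 AM.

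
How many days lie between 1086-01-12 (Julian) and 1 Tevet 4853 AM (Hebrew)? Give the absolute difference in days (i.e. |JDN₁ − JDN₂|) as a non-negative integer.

First date → JDN 2117731; second date → JDN 2120248.
The interval is |2117731 − 2120248| = 2517 days.

2517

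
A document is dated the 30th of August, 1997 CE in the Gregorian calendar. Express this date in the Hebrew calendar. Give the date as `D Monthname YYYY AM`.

Both dates share Julian Day Number 2450691; in the Hebrew calendar that is 27 Av 5757 AM.

27 Av 5757 AM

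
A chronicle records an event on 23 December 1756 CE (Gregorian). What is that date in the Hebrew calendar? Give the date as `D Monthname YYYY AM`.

30 Kislev 5517 AM

Julian Day Number of the source date = 2362783.
Converting JDN 2362783 to the Hebrew calendar gives 30 Kislev 5517 AM.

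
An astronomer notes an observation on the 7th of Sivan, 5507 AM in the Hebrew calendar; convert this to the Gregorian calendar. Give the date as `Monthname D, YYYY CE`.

May 16, 1747 CE

Julian Day Number of the source date = 2359274.
Converting JDN 2359274 to the Gregorian calendar gives 16 May 1747 CE.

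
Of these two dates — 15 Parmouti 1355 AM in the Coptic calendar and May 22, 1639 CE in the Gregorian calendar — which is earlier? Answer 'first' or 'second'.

The two dates have Julian Day Numbers 2319802 and 2319834 respectively.
Since 2319802 < 2319834, the first date comes first.

first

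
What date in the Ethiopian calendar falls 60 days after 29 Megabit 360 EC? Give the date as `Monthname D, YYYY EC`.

JDN of 29 Megabit 360 EC = 1855554.
1855554 + 60 = 1855614.
JDN 1855614 in the Ethiopian calendar is Ginbot 29, 360 EC.

Ginbot 29, 360 EC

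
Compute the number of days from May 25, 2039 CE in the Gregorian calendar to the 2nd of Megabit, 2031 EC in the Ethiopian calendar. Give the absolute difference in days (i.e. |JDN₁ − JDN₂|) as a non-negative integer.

75

First date → JDN 2465934; second date → JDN 2465859.
The interval is |2465934 − 2465859| = 75 days.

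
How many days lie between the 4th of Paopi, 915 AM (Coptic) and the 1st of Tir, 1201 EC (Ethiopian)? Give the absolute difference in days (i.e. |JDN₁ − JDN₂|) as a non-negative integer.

3740

First date → JDN 2158901; second date → JDN 2162641.
The interval is |2158901 − 2162641| = 3740 days.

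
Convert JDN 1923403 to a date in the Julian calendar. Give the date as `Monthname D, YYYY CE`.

December 28, 553 CE

JDN 1923403 is 30 December 553 in the proleptic Gregorian calendar.
In the Julian calendar that day is December 28, 553 CE.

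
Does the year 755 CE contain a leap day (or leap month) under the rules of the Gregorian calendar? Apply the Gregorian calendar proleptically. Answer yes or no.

no

755 is not divisible by 4, so it is a common year.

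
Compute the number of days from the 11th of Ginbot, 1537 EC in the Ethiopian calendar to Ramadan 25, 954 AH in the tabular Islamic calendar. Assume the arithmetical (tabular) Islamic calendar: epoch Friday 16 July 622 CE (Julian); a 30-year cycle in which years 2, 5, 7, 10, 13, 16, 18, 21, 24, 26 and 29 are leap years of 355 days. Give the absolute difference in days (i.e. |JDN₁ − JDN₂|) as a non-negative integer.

916

JDN of the first date = 2285495.
JDN of the second date = 2286411.
|2286411 − 2285495| = 916.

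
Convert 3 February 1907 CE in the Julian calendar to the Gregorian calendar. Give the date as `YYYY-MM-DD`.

At this point the Julian calendar is 13 days behind the Gregorian.
3 February 1907 Julian + 13 days → 16 February 1907 Gregorian.

1907-02-16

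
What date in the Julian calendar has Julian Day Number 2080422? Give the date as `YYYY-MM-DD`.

JDN 2080422 is 25 November 983 in the proleptic Gregorian calendar.
In the Julian calendar that day is 0983-11-20.

0983-11-20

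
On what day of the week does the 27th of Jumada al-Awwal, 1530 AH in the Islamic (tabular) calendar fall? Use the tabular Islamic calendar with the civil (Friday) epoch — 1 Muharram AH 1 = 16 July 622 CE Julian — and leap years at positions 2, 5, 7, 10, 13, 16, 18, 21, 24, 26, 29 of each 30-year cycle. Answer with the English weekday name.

This is JDN 2490411 (31 May 2106 Gregorian).
JDN 2490411 mod 7 = 0, and JDN 0 was a Monday, so this is a Monday.

Monday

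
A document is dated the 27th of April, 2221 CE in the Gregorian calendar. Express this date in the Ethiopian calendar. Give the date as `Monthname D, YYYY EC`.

Julian Day Number of the source date = 2532380.
Converting JDN 2532380 to the Ethiopian calendar gives 17 Miyazya 2213 EC.

Miyazya 17, 2213 EC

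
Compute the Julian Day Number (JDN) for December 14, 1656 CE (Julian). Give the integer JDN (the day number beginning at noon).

2326260

Equivalently 24 December 1656 (Gregorian).
JDN 2400001 is 17 November 1858 CE (Gregorian), MJD 0; the target day is −73741 days from there, so JDN = 2326260.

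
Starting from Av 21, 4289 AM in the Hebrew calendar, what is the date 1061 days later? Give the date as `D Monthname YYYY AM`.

19 Tammuz 4292 AM

The starting date is JDN 1914499; 1914499 + 1061 = 1915560.
JDN 1915560 corresponds to 19 Tammuz 4292 AM.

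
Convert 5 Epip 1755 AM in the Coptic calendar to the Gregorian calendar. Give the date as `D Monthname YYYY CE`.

12 July 2039 CE

Both dates share Julian Day Number 2465982; in the Gregorian calendar that is 12 July 2039 CE.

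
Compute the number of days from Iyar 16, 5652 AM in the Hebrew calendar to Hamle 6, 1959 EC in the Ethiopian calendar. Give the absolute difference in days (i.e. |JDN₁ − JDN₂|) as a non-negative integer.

JDN of the first date = 2412232.
JDN of the second date = 2439685.
|2439685 − 2412232| = 27453.

27453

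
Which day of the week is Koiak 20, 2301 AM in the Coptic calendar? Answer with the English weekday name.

This is JDN 2665214 (2 January 2585 Gregorian).
2665214 ≡ 6 (mod 7); counting from Monday = 0 gives Sunday.

Sunday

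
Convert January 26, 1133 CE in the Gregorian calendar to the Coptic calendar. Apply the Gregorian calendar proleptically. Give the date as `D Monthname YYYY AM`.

Both dates share Julian Day Number 2134905; in the Coptic calendar that is 24 Tobi 849 AM.

24 Tobi 849 AM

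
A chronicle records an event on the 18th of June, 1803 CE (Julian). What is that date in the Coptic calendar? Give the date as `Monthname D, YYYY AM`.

The source date corresponds to 30 June 1803 in the Gregorian calendar (JDN 2379772).
That day falls on 24 Paoni 1519 AM in the Coptic calendar.

Paoni 24, 1519 AM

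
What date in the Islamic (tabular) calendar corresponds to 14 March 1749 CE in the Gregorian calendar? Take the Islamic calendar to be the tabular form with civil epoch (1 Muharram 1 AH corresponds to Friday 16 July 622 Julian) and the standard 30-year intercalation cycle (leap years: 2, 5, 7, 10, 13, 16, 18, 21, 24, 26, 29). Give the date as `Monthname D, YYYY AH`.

Both dates share Julian Day Number 2359942; in the tabular Islamic calendar that is 24 Rabi' al-Awwal 1162 AH.

Rabi' al-Awwal 24, 1162 AH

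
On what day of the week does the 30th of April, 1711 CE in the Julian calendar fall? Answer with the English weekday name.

In the Gregorian calendar this is 11 May 1711 (JDN 2346120).
Since JDN mod 7 = 0 (0 = Monday), the day is Monday.

Monday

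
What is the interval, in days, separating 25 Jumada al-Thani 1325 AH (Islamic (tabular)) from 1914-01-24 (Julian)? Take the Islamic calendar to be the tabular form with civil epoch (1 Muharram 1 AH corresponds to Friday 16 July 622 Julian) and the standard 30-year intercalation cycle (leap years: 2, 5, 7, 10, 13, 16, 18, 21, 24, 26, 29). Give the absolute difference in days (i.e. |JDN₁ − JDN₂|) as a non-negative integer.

2377

JDN of the first date = 2417793.
JDN of the second date = 2420170.
|2420170 − 2417793| = 2377.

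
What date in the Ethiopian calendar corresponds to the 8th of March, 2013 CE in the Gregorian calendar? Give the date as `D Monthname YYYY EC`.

29 Yekatit 2005 EC

Both dates share Julian Day Number 2456360; in the Ethiopian calendar that is 29 Yekatit 2005 EC.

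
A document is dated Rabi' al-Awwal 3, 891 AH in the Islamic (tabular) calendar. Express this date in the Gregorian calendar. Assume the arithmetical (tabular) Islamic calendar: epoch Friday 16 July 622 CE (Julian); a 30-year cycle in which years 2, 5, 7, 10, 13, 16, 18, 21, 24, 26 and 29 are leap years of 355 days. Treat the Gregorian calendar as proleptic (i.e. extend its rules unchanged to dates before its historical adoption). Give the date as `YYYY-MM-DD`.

Both dates share Julian Day Number 2263887; in the Gregorian calendar that is 18 March 1486 CE.

1486-03-18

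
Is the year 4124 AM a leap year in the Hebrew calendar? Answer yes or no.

no

Hebrew year 4124 is year 1 of its 19-year Metonic cycle; leap years are at positions 3, 6, 8, 11, 14, 17, 19, so it is a common year (12 months).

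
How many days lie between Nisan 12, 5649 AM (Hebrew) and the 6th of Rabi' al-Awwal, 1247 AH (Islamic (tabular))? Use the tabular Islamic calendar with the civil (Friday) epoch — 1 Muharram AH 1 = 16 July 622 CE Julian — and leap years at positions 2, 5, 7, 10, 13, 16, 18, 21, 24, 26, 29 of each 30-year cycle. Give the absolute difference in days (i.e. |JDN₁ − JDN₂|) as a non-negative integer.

21061

JDN of the first date = 2411106.
JDN of the second date = 2390045.
|2390045 − 2411106| = 21061.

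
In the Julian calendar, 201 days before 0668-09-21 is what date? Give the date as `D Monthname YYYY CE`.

4 March 668 CE

Counting 201 days back from JDN 1965309 reaches JDN 1965108, which is 4 March 668 CE.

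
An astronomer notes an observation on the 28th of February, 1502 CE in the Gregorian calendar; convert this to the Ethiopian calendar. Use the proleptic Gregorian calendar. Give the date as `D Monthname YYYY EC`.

24 Yekatit 1494 EC

Julian Day Number of the source date = 2269712.
Converting JDN 2269712 to the Ethiopian calendar gives 24 Yekatit 1494 EC.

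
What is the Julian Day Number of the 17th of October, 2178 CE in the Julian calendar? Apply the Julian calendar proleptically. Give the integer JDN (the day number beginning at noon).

Equivalently 31 October 2178 (Gregorian).
JDN 2299161 is 15 October 1582 CE (Gregorian); the target day is +217701 days from there, so JDN = 2516862.

2516862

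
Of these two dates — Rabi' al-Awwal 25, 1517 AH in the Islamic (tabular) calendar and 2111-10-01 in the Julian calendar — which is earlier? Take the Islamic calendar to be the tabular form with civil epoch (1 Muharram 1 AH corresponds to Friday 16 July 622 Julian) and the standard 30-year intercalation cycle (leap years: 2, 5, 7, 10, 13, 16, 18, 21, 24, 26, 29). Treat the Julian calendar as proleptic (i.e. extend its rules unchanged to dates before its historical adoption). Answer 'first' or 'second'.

First date → JDN 2485743; second date → JDN 2492374.
JDN 2485743 < JDN 2492374, so the first date is earlier.

first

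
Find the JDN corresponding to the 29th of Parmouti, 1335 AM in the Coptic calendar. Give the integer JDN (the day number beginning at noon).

In the Gregorian calendar the same day is 4 May 1619.
JDN 2299161 is 15 October 1582 CE (Gregorian); the target day is +13350 days from there, so JDN = 2312511.

2312511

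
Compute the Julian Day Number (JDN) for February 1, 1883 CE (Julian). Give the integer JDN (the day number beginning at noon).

Equivalently 13 February 1883 (Gregorian).
JDN 2400001 is 17 November 1858 CE (Gregorian), MJD 0; the target day is +8854 days from there, so JDN = 2408855.

2408855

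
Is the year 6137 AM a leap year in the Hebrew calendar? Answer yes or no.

yes

Hebrew year 6137 is year 19 of its 19-year Metonic cycle; leap years are at positions 3, 6, 8, 11, 14, 17, 19, so it is a leap year (13 months).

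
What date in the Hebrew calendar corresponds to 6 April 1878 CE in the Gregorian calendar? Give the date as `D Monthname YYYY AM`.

Both dates share Julian Day Number 2407081; in the Hebrew calendar that is 3 Nisan 5638 AM.

3 Nisan 5638 AM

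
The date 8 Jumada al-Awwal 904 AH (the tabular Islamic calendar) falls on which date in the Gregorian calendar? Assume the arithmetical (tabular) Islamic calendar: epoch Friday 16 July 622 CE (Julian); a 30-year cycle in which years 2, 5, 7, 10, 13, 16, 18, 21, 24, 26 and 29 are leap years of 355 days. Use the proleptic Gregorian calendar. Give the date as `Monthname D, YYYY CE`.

December 31, 1498 CE

Julian Day Number of the source date = 2268558.
Converting JDN 2268558 to the Gregorian calendar gives 31 December 1498 CE.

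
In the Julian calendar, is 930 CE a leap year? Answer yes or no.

930 mod 4 = 2, so it is a common year in the Julian calendar.

no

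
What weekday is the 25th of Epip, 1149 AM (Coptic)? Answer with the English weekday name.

In the proleptic Gregorian calendar this is 28 July 1433 (JDN 2244661).
Since JDN mod 7 = 6 (0 = Monday), the day is Sunday.

Sunday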